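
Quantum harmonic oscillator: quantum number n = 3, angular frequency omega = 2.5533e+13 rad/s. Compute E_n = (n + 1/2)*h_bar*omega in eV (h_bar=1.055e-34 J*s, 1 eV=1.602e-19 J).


E = (n + 1/2) * h_bar * omega
= (3 + 0.5) * 1.055e-34 * 2.5533e+13
= 3.5 * 2.6937e-21
= 9.4281e-21 J
= 0.0589 eV

0.0589


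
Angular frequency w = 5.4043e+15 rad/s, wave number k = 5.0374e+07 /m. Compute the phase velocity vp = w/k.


vp = w / k
= 5.4043e+15 / 5.0374e+07
= 1.0728e+08 m/s

1.0728e+08


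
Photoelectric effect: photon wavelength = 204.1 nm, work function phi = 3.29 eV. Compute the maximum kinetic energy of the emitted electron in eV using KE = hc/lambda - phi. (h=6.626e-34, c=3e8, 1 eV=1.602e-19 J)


E_photon = hc / lambda
= (6.626e-34)(3e8) / (204.1e-9)
= 9.7393e-19 J
= 6.0795 eV
KE = E_photon - phi
= 6.0795 - 3.29
= 2.7895 eV

2.7895


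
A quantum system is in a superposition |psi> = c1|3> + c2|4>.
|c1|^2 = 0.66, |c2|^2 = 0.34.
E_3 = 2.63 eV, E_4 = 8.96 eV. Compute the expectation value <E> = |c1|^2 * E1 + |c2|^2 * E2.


<E> = |c1|^2 * E1 + |c2|^2 * E2
= 0.66 * 2.63 + 0.34 * 8.96
= 1.7358 + 3.0464
= 4.7822 eV

4.7822


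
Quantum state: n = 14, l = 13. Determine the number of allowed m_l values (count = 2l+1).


m_l ranges from -l to +l in integer steps
So m_l goes from -13 to +13
Count = 2l + 1 = 2*13 + 1
= 27

27


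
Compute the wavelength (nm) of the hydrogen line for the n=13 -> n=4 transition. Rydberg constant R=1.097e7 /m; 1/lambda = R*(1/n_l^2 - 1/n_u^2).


1/lambda = R * (1/n_l^2 - 1/n_u^2)
= 1.097e7 * (1/4^2 - 1/13^2)
= 1.097e7 * (0.0625 - 0.005917)
= 1.097e7 * 0.056583
= 6.2071e+05 /m
lambda = 1 / 6.2071e+05 = 1611.0486 nm

1611.0486


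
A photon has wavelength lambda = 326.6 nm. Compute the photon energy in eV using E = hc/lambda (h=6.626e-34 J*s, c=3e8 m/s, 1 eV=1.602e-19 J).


E = hc / lambda
= (6.626e-34)(3e8) / (326.6e-9)
= 1.9878e-25 / 3.2660e-07
= 6.0863e-19 J
Converting to eV: 6.0863e-19 / 1.602e-19
= 3.7992 eV

3.7992


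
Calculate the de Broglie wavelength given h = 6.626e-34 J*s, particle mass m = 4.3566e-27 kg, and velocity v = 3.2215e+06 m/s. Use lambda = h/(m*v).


lambda = h / (m * v)
= 6.626e-34 / (4.3566e-27 * 3.2215e+06)
= 6.626e-34 / 1.4035e-20
= 4.7211e-14 m

4.7211e-14


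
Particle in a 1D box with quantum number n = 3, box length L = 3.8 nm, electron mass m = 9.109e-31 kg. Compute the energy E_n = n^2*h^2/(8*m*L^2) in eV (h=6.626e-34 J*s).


E = n^2 * h^2 / (8 * m * L^2)
= 3^2 * (6.626e-34)^2 / (8 * 9.109e-31 * (3.8e-9)^2)
= 9 * 4.3904e-67 / (8 * 9.109e-31 * 1.4440e-17)
= 3.7551e-20 J
= 0.2344 eV

0.2344


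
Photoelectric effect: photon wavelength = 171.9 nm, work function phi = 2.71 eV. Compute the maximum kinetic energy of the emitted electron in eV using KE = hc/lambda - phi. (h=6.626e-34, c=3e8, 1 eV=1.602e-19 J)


E_photon = hc / lambda
= (6.626e-34)(3e8) / (171.9e-9)
= 1.1564e-18 J
= 7.2183 eV
KE = E_photon - phi
= 7.2183 - 2.71
= 4.5083 eV

4.5083


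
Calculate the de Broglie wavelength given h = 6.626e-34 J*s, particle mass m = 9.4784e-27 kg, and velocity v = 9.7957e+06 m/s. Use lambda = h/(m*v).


lambda = h / (m * v)
= 6.626e-34 / (9.4784e-27 * 9.7957e+06)
= 6.626e-34 / 9.2848e-20
= 7.1364e-15 m

7.1364e-15


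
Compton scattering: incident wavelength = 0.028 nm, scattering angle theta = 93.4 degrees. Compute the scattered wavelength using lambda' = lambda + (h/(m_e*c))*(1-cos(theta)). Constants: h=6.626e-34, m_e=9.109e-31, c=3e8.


Compton wavelength: h/(m_e*c) = 2.4247e-12 m
d_lambda = 2.4247e-12 * (1 - cos(93.4 deg))
= 2.4247e-12 * 1.059306
= 2.5685e-12 m = 0.002569 nm
lambda' = 0.028 + 0.002569
= 0.030569 nm

0.030569


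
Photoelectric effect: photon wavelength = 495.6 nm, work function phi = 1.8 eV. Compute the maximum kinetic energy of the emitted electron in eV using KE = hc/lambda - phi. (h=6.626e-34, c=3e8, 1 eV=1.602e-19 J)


E_photon = hc / lambda
= (6.626e-34)(3e8) / (495.6e-9)
= 4.0109e-19 J
= 2.5037 eV
KE = E_photon - phi
= 2.5037 - 1.8
= 0.7037 eV

0.7037


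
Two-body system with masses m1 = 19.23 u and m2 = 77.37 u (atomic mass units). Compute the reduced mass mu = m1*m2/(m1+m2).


mu = m1 * m2 / (m1 + m2)
= 19.23 * 77.37 / (19.23 + 77.37)
= 1487.8251 / 96.6
= 15.4019 u

15.4019


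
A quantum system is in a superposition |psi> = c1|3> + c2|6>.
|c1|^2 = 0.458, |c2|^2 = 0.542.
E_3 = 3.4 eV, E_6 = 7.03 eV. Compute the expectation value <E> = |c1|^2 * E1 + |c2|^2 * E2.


<E> = |c1|^2 * E1 + |c2|^2 * E2
= 0.458 * 3.4 + 0.542 * 7.03
= 1.5572 + 3.8103
= 5.3675 eV

5.3675


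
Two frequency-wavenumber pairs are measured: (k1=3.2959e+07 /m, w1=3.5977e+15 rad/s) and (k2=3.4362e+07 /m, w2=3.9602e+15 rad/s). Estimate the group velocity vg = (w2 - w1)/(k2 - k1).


vg = (w2 - w1) / (k2 - k1)
= (3.9602e+15 - 3.5977e+15) / (3.4362e+07 - 3.2959e+07)
= 3.6250e+14 / 1.4030e+06
= 2.5837e+08 m/s

2.5837e+08


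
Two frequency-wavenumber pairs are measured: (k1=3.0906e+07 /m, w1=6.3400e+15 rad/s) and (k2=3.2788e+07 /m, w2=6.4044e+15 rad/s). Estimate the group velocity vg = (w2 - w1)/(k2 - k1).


vg = (w2 - w1) / (k2 - k1)
= (6.4044e+15 - 6.3400e+15) / (3.2788e+07 - 3.0906e+07)
= 6.4400e+13 / 1.8820e+06
= 3.4219e+07 m/s

3.4219e+07


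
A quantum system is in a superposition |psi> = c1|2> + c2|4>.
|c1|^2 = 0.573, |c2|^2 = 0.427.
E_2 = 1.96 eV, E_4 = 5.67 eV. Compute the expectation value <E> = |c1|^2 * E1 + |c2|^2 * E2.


<E> = |c1|^2 * E1 + |c2|^2 * E2
= 0.573 * 1.96 + 0.427 * 5.67
= 1.1231 + 2.4211
= 3.5442 eV

3.5442


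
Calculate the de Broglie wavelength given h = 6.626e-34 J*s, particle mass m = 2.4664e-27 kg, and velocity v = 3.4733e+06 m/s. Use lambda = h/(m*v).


lambda = h / (m * v)
= 6.626e-34 / (2.4664e-27 * 3.4733e+06)
= 6.626e-34 / 8.5665e-21
= 7.7347e-14 m

7.7347e-14


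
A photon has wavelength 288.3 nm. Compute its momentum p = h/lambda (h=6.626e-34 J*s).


p = h / lambda
= 6.626e-34 / (288.3e-9)
= 6.626e-34 / 2.8830e-07
= 2.2983e-27 kg*m/s

2.2983e-27


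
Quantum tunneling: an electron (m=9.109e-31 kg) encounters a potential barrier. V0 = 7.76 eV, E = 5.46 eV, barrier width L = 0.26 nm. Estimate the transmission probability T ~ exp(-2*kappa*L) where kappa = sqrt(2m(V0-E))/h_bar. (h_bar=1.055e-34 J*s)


V0 - E = 2.3 eV = 3.6846e-19 J
kappa = sqrt(2 * m * (V0-E)) / h_bar
= sqrt(2 * 9.109e-31 * 3.6846e-19) / 1.055e-34
= 7.7659e+09 /m
2*kappa*L = 2 * 7.7659e+09 * 0.26e-9
= 4.0383
T = exp(-4.0383) = 1.762777e-02

1.762777e-02


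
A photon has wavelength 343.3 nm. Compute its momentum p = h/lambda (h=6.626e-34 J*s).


p = h / lambda
= 6.626e-34 / (343.3e-9)
= 6.626e-34 / 3.4330e-07
= 1.9301e-27 kg*m/s

1.9301e-27


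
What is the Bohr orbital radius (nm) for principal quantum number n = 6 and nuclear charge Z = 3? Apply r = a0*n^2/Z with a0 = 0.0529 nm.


r = a0 * n^2 / Z
= 0.0529 * 6^2 / 3
= 0.0529 * 36 / 3
= 0.6348 nm

0.6348


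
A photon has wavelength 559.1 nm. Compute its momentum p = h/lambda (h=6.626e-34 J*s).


p = h / lambda
= 6.626e-34 / (559.1e-9)
= 6.626e-34 / 5.5910e-07
= 1.1851e-27 kg*m/s

1.1851e-27


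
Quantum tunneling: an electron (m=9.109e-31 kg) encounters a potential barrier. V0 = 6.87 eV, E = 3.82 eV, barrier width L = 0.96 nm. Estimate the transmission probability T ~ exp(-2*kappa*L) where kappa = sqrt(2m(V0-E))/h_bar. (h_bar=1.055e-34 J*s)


V0 - E = 3.05 eV = 4.8861e-19 J
kappa = sqrt(2 * m * (V0-E)) / h_bar
= sqrt(2 * 9.109e-31 * 4.8861e-19) / 1.055e-34
= 8.9429e+09 /m
2*kappa*L = 2 * 8.9429e+09 * 0.96e-9
= 17.1704
T = exp(-17.1704) = 3.491339e-08

3.491339e-08


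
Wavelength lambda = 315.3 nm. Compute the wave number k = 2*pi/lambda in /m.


k = 2 * pi / lambda
= 6.2832 / (315.3e-9)
= 6.2832 / 3.1530e-07
= 1.9928e+07 /m

1.9928e+07


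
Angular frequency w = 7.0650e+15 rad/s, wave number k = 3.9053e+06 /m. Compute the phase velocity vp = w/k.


vp = w / k
= 7.0650e+15 / 3.9053e+06
= 1.8091e+09 m/s

1.8091e+09


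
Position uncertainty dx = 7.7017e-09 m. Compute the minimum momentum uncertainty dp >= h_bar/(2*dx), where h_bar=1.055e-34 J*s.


dp = h_bar / (2 * dx)
= 1.055e-34 / (2 * 7.7017e-09)
= 1.055e-34 / 1.5403e-08
= 6.8491e-27 kg*m/s

6.8491e-27


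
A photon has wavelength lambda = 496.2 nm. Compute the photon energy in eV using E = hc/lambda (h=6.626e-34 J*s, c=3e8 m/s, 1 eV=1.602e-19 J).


E = hc / lambda
= (6.626e-34)(3e8) / (496.2e-9)
= 1.9878e-25 / 4.9620e-07
= 4.0060e-19 J
Converting to eV: 4.0060e-19 / 1.602e-19
= 2.5007 eV

2.5007


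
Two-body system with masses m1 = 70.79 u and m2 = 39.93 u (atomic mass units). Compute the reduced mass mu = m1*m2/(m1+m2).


mu = m1 * m2 / (m1 + m2)
= 70.79 * 39.93 / (70.79 + 39.93)
= 2826.6447 / 110.72
= 25.5297 u

25.5297


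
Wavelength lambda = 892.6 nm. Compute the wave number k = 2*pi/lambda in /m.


k = 2 * pi / lambda
= 6.2832 / (892.6e-9)
= 6.2832 / 8.9260e-07
= 7.0392e+06 /m

7.0392e+06


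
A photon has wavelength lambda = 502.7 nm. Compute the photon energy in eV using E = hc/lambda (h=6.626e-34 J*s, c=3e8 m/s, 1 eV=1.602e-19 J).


E = hc / lambda
= (6.626e-34)(3e8) / (502.7e-9)
= 1.9878e-25 / 5.0270e-07
= 3.9542e-19 J
Converting to eV: 3.9542e-19 / 1.602e-19
= 2.4683 eV

2.4683


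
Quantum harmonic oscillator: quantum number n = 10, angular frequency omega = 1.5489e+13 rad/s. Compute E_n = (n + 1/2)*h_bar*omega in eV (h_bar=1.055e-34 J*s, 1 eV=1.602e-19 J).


E = (n + 1/2) * h_bar * omega
= (10 + 0.5) * 1.055e-34 * 1.5489e+13
= 10.5 * 1.6341e-21
= 1.7158e-20 J
= 0.1071 eV

0.1071


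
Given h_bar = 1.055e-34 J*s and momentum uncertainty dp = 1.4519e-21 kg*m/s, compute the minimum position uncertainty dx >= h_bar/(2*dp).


dx = h_bar / (2 * dp)
= 1.055e-34 / (2 * 1.4519e-21)
= 1.055e-34 / 2.9038e-21
= 3.6332e-14 m

3.6332e-14


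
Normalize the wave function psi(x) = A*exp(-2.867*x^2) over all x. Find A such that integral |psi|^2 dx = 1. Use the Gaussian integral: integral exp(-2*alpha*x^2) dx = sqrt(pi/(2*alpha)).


integral |psi|^2 dx = A^2 * sqrt(pi/(2*alpha)) = 1
A^2 = sqrt(2*alpha/pi)
= sqrt(2 * 2.867 / pi)
= 1.350996
A = sqrt(1.350996)
= 1.1623

1.1623


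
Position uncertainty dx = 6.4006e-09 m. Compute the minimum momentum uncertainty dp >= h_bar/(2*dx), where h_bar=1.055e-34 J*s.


dp = h_bar / (2 * dx)
= 1.055e-34 / (2 * 6.4006e-09)
= 1.055e-34 / 1.2801e-08
= 8.2414e-27 kg*m/s

8.2414e-27


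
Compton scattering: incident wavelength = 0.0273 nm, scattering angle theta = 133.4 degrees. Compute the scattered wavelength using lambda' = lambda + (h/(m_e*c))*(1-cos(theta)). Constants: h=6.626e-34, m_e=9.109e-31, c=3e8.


Compton wavelength: h/(m_e*c) = 2.4247e-12 m
d_lambda = 2.4247e-12 * (1 - cos(133.4 deg))
= 2.4247e-12 * 1.687088
= 4.0907e-12 m = 0.004091 nm
lambda' = 0.0273 + 0.004091
= 0.031391 nm

0.031391


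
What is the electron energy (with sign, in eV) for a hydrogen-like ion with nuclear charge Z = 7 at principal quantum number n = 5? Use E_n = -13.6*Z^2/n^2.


E_n = -13.6 * Z^2 / n^2
= -13.6 * 7^2 / 5^2
= -13.6 * 49 / 25
= -26.656 eV

-26.656


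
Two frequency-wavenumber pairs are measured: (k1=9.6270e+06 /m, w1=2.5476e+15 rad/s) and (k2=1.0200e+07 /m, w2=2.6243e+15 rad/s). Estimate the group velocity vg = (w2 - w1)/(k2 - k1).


vg = (w2 - w1) / (k2 - k1)
= (2.6243e+15 - 2.5476e+15) / (1.0200e+07 - 9.6270e+06)
= 7.6700e+13 / 5.7300e+05
= 1.3386e+08 m/s

1.3386e+08


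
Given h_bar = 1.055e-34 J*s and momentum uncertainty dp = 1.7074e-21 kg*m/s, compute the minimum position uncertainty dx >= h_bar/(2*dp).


dx = h_bar / (2 * dp)
= 1.055e-34 / (2 * 1.7074e-21)
= 1.055e-34 / 3.4148e-21
= 3.0895e-14 m

3.0895e-14


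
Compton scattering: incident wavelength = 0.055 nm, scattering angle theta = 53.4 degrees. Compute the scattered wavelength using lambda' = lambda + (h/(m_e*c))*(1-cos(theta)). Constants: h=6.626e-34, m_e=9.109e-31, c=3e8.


Compton wavelength: h/(m_e*c) = 2.4247e-12 m
d_lambda = 2.4247e-12 * (1 - cos(53.4 deg))
= 2.4247e-12 * 0.403775
= 9.7904e-13 m = 0.000979 nm
lambda' = 0.055 + 0.000979
= 0.055979 nm

0.055979


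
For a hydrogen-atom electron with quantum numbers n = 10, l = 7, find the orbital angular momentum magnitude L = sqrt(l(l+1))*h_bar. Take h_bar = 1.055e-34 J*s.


L = sqrt(l*(l+1)) * h_bar
= sqrt(7 * 8) * 1.055e-34
= sqrt(56) * 1.055e-34
= 7.4833 * 1.055e-34
= 7.8949e-34 J*s

7.8949e-34


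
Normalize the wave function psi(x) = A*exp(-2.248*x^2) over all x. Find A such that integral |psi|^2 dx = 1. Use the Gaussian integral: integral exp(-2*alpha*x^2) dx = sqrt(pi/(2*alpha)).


integral |psi|^2 dx = A^2 * sqrt(pi/(2*alpha)) = 1
A^2 = sqrt(2*alpha/pi)
= sqrt(2 * 2.248 / pi)
= 1.196295
A = sqrt(1.196295)
= 1.0938

1.0938


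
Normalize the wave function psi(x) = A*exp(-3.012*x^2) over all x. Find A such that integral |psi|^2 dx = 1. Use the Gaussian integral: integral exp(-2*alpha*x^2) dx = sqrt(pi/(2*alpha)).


integral |psi|^2 dx = A^2 * sqrt(pi/(2*alpha)) = 1
A^2 = sqrt(2*alpha/pi)
= sqrt(2 * 3.012 / pi)
= 1.384738
A = sqrt(1.384738)
= 1.1767

1.1767


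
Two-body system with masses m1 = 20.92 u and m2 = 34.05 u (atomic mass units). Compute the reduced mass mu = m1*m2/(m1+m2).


mu = m1 * m2 / (m1 + m2)
= 20.92 * 34.05 / (20.92 + 34.05)
= 712.326 / 54.97
= 12.9585 u

12.9585


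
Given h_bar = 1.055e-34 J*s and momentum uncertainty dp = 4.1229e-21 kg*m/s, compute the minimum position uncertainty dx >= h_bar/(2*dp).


dx = h_bar / (2 * dp)
= 1.055e-34 / (2 * 4.1229e-21)
= 1.055e-34 / 8.2458e-21
= 1.2794e-14 m

1.2794e-14


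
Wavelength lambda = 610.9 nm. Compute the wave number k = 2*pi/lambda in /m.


k = 2 * pi / lambda
= 6.2832 / (610.9e-9)
= 6.2832 / 6.1090e-07
= 1.0285e+07 /m

1.0285e+07


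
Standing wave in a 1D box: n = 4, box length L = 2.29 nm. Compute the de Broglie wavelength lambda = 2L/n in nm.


lambda = 2L / n
= 2 * 2.29 / 4
= 4.58 / 4
= 1.145 nm

1.145


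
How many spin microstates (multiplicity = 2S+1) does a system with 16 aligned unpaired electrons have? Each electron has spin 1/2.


Total spin S = N * (1/2) = 16 * 0.5 = 8.0
Spin multiplicity = 2S + 1
= 2 * 8.0 + 1
= 17

17


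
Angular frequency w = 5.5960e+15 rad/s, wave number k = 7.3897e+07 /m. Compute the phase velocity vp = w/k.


vp = w / k
= 5.5960e+15 / 7.3897e+07
= 7.5727e+07 m/s

7.5727e+07


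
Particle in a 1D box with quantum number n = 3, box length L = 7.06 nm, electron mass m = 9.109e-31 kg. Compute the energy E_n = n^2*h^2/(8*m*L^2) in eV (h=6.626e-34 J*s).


E = n^2 * h^2 / (8 * m * L^2)
= 3^2 * (6.626e-34)^2 / (8 * 9.109e-31 * (7.06e-9)^2)
= 9 * 4.3904e-67 / (8 * 9.109e-31 * 4.9844e-17)
= 1.0879e-20 J
= 0.0679 eV

0.0679


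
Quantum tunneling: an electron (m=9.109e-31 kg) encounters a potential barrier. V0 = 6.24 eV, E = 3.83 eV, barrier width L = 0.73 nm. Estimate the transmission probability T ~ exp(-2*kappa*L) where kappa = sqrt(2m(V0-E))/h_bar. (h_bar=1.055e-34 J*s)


V0 - E = 2.41 eV = 3.8608e-19 J
kappa = sqrt(2 * m * (V0-E)) / h_bar
= sqrt(2 * 9.109e-31 * 3.8608e-19) / 1.055e-34
= 7.9495e+09 /m
2*kappa*L = 2 * 7.9495e+09 * 0.73e-9
= 11.6062
T = exp(-11.6062) = 9.109319e-06

9.109319e-06


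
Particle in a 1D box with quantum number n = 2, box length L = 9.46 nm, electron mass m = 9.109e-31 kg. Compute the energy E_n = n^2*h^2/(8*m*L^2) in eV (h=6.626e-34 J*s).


E = n^2 * h^2 / (8 * m * L^2)
= 2^2 * (6.626e-34)^2 / (8 * 9.109e-31 * (9.46e-9)^2)
= 4 * 4.3904e-67 / (8 * 9.109e-31 * 8.9492e-17)
= 2.6929e-21 J
= 0.0168 eV

0.0168


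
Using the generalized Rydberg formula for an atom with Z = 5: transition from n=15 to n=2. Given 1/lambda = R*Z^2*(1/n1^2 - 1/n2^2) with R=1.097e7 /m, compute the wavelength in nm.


1/lambda = R * Z^2 * (1/n1^2 - 1/n2^2)
= 1.097e7 * 5^2 * (1/2^2 - 1/15^2)
= 1.097e7 * 25 * (0.25 - 0.004444)
= 6.7344e+07 /m
lambda = 1 / 6.7344e+07
= 14.8492 nm

14.8492


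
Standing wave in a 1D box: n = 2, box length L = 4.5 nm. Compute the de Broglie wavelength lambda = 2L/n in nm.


lambda = 2L / n
= 2 * 4.5 / 2
= 9.0 / 2
= 4.5 nm

4.5


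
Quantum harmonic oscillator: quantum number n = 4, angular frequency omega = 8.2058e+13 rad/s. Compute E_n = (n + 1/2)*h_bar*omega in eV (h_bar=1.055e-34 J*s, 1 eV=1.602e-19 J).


E = (n + 1/2) * h_bar * omega
= (4 + 0.5) * 1.055e-34 * 8.2058e+13
= 4.5 * 8.6571e-21
= 3.8957e-20 J
= 0.2432 eV

0.2432


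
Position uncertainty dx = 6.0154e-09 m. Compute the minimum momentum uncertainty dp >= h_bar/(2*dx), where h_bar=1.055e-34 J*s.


dp = h_bar / (2 * dx)
= 1.055e-34 / (2 * 6.0154e-09)
= 1.055e-34 / 1.2031e-08
= 8.7692e-27 kg*m/s

8.7692e-27


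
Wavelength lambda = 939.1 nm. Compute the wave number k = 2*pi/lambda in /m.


k = 2 * pi / lambda
= 6.2832 / (939.1e-9)
= 6.2832 / 9.3910e-07
= 6.6906e+06 /m

6.6906e+06


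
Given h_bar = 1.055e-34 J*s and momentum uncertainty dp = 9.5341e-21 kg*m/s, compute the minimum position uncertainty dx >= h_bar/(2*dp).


dx = h_bar / (2 * dp)
= 1.055e-34 / (2 * 9.5341e-21)
= 1.055e-34 / 1.9068e-20
= 5.5328e-15 m

5.5328e-15


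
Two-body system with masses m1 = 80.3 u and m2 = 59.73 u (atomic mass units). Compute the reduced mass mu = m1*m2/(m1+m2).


mu = m1 * m2 / (m1 + m2)
= 80.3 * 59.73 / (80.3 + 59.73)
= 4796.319 / 140.03
= 34.2521 u

34.2521


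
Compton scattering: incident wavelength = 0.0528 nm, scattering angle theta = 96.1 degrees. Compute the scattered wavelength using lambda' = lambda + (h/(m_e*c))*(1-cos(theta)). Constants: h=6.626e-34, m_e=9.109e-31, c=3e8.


Compton wavelength: h/(m_e*c) = 2.4247e-12 m
d_lambda = 2.4247e-12 * (1 - cos(96.1 deg))
= 2.4247e-12 * 1.106264
= 2.6824e-12 m = 0.002682 nm
lambda' = 0.0528 + 0.002682
= 0.055482 nm

0.055482


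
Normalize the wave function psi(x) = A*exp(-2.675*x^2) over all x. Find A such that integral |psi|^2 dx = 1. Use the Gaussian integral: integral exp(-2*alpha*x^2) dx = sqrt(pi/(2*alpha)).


integral |psi|^2 dx = A^2 * sqrt(pi/(2*alpha)) = 1
A^2 = sqrt(2*alpha/pi)
= sqrt(2 * 2.675 / pi)
= 1.304974
A = sqrt(1.304974)
= 1.1424

1.1424


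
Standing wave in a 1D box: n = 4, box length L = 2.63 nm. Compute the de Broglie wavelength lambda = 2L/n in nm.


lambda = 2L / n
= 2 * 2.63 / 4
= 5.26 / 4
= 1.315 nm

1.315


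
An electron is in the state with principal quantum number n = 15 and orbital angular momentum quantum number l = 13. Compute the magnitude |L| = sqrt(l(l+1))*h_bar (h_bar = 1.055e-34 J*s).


L = sqrt(l*(l+1)) * h_bar
= sqrt(13 * 14) * 1.055e-34
= sqrt(182) * 1.055e-34
= 13.4907 * 1.055e-34
= 1.4233e-33 J*s

1.4233e-33


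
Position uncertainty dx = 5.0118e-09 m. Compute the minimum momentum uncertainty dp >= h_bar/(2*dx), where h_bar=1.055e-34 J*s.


dp = h_bar / (2 * dx)
= 1.055e-34 / (2 * 5.0118e-09)
= 1.055e-34 / 1.0024e-08
= 1.0525e-26 kg*m/s

1.0525e-26


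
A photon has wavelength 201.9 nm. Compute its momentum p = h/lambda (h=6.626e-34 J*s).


p = h / lambda
= 6.626e-34 / (201.9e-9)
= 6.626e-34 / 2.0190e-07
= 3.2818e-27 kg*m/s

3.2818e-27


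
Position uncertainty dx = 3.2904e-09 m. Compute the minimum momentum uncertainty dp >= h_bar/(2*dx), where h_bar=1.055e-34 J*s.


dp = h_bar / (2 * dx)
= 1.055e-34 / (2 * 3.2904e-09)
= 1.055e-34 / 6.5808e-09
= 1.6031e-26 kg*m/s

1.6031e-26


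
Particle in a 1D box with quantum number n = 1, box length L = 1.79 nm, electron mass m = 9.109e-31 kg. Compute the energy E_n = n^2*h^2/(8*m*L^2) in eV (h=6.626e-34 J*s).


E = n^2 * h^2 / (8 * m * L^2)
= 1^2 * (6.626e-34)^2 / (8 * 9.109e-31 * (1.79e-9)^2)
= 1 * 4.3904e-67 / (8 * 9.109e-31 * 3.2041e-18)
= 1.8803e-20 J
= 0.1174 eV

0.1174


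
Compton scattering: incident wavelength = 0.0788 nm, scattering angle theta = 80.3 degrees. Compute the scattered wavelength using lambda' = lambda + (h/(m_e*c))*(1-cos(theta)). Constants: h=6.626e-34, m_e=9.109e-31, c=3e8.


Compton wavelength: h/(m_e*c) = 2.4247e-12 m
d_lambda = 2.4247e-12 * (1 - cos(80.3 deg))
= 2.4247e-12 * 0.831511
= 2.0162e-12 m = 0.002016 nm
lambda' = 0.0788 + 0.002016
= 0.080816 nm

0.080816


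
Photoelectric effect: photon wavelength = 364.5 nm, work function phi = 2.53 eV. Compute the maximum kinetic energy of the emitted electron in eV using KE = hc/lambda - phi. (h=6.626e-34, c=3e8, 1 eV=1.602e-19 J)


E_photon = hc / lambda
= (6.626e-34)(3e8) / (364.5e-9)
= 5.4535e-19 J
= 3.4042 eV
KE = E_photon - phi
= 3.4042 - 2.53
= 0.8742 eV

0.8742


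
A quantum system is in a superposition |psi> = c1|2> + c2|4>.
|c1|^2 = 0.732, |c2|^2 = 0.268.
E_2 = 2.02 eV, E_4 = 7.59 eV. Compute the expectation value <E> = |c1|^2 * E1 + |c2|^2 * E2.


<E> = |c1|^2 * E1 + |c2|^2 * E2
= 0.732 * 2.02 + 0.268 * 7.59
= 1.4786 + 2.0341
= 3.5128 eV

3.5128


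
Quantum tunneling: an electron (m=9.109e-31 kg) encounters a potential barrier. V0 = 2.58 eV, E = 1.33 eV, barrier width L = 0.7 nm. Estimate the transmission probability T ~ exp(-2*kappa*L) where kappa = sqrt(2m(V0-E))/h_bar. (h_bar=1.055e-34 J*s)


V0 - E = 1.25 eV = 2.0025e-19 J
kappa = sqrt(2 * m * (V0-E)) / h_bar
= sqrt(2 * 9.109e-31 * 2.0025e-19) / 1.055e-34
= 5.7251e+09 /m
2*kappa*L = 2 * 5.7251e+09 * 0.7e-9
= 8.0152
T = exp(-8.0152) = 3.304154e-04

3.304154e-04


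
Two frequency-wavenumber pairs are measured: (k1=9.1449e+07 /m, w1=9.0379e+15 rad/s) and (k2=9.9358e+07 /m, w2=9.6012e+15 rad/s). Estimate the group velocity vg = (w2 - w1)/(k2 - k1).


vg = (w2 - w1) / (k2 - k1)
= (9.6012e+15 - 9.0379e+15) / (9.9358e+07 - 9.1449e+07)
= 5.6330e+14 / 7.9090e+06
= 7.1223e+07 m/s

7.1223e+07


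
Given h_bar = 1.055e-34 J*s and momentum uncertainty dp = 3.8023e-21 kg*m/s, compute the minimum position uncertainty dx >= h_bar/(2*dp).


dx = h_bar / (2 * dp)
= 1.055e-34 / (2 * 3.8023e-21)
= 1.055e-34 / 7.6046e-21
= 1.3873e-14 m

1.3873e-14


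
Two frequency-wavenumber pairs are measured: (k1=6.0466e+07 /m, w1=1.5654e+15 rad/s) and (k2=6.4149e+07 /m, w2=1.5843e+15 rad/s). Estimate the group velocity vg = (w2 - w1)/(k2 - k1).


vg = (w2 - w1) / (k2 - k1)
= (1.5843e+15 - 1.5654e+15) / (6.4149e+07 - 6.0466e+07)
= 1.8900e+13 / 3.6830e+06
= 5.1317e+06 m/s

5.1317e+06


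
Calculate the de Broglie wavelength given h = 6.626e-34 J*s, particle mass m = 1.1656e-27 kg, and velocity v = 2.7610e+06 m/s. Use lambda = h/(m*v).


lambda = h / (m * v)
= 6.626e-34 / (1.1656e-27 * 2.7610e+06)
= 6.626e-34 / 3.2182e-21
= 2.0589e-13 m

2.0589e-13


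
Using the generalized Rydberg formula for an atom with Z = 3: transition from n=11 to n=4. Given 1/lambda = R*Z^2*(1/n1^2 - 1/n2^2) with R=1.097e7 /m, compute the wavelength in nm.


1/lambda = R * Z^2 * (1/n1^2 - 1/n2^2)
= 1.097e7 * 3^2 * (1/4^2 - 1/11^2)
= 1.097e7 * 9 * (0.0625 - 0.008264)
= 5.3547e+06 /m
lambda = 1 / 5.3547e+06
= 186.7527 nm

186.7527


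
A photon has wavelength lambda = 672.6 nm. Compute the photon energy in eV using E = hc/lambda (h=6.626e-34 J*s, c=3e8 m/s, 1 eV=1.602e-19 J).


E = hc / lambda
= (6.626e-34)(3e8) / (672.6e-9)
= 1.9878e-25 / 6.7260e-07
= 2.9554e-19 J
Converting to eV: 2.9554e-19 / 1.602e-19
= 1.8448 eV

1.8448


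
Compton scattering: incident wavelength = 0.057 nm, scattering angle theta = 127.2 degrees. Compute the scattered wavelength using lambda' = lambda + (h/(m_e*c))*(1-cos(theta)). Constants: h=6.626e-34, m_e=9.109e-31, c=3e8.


Compton wavelength: h/(m_e*c) = 2.4247e-12 m
d_lambda = 2.4247e-12 * (1 - cos(127.2 deg))
= 2.4247e-12 * 1.604599
= 3.8907e-12 m = 0.003891 nm
lambda' = 0.057 + 0.003891
= 0.060891 nm

0.060891


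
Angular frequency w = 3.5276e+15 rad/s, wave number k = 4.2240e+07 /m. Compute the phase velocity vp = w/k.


vp = w / k
= 3.5276e+15 / 4.2240e+07
= 8.3513e+07 m/s

8.3513e+07


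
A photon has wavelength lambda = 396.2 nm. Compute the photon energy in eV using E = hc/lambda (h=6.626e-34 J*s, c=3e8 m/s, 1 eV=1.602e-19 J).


E = hc / lambda
= (6.626e-34)(3e8) / (396.2e-9)
= 1.9878e-25 / 3.9620e-07
= 5.0172e-19 J
Converting to eV: 5.0172e-19 / 1.602e-19
= 3.1318 eV

3.1318


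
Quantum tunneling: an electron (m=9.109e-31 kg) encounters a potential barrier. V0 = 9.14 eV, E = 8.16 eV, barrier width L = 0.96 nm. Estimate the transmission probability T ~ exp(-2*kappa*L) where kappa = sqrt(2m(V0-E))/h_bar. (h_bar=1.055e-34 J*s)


V0 - E = 0.98 eV = 1.5700e-19 J
kappa = sqrt(2 * m * (V0-E)) / h_bar
= sqrt(2 * 9.109e-31 * 1.5700e-19) / 1.055e-34
= 5.0692e+09 /m
2*kappa*L = 2 * 5.0692e+09 * 0.96e-9
= 9.7329
T = exp(-9.7329) = 5.929855e-05

5.929855e-05


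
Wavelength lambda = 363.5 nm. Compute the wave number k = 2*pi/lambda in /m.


k = 2 * pi / lambda
= 6.2832 / (363.5e-9)
= 6.2832 / 3.6350e-07
= 1.7285e+07 /m

1.7285e+07


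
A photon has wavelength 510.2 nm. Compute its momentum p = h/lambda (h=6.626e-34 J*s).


p = h / lambda
= 6.626e-34 / (510.2e-9)
= 6.626e-34 / 5.1020e-07
= 1.2987e-27 kg*m/s

1.2987e-27


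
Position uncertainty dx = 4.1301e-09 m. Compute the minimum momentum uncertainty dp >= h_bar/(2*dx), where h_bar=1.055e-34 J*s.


dp = h_bar / (2 * dx)
= 1.055e-34 / (2 * 4.1301e-09)
= 1.055e-34 / 8.2602e-09
= 1.2772e-26 kg*m/s

1.2772e-26


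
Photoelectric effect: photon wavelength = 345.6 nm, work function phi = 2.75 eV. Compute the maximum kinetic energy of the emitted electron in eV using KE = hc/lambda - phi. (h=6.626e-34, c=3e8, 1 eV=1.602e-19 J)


E_photon = hc / lambda
= (6.626e-34)(3e8) / (345.6e-9)
= 5.7517e-19 J
= 3.5903 eV
KE = E_photon - phi
= 3.5903 - 2.75
= 0.8403 eV

0.8403


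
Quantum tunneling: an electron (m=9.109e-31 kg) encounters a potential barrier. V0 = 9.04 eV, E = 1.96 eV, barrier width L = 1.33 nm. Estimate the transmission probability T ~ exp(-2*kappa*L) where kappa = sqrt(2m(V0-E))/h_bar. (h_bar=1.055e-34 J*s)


V0 - E = 7.08 eV = 1.1342e-18 J
kappa = sqrt(2 * m * (V0-E)) / h_bar
= sqrt(2 * 9.109e-31 * 1.1342e-18) / 1.055e-34
= 1.3625e+10 /m
2*kappa*L = 2 * 1.3625e+10 * 1.33e-9
= 36.2433
T = exp(-36.2433) = 1.818639e-16

1.818639e-16


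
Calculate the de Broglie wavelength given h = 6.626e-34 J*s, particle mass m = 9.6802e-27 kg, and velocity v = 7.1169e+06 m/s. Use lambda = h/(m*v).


lambda = h / (m * v)
= 6.626e-34 / (9.6802e-27 * 7.1169e+06)
= 6.626e-34 / 6.8893e-20
= 9.6178e-15 m

9.6178e-15


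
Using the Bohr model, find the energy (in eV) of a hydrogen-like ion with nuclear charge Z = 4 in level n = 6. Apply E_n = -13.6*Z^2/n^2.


E_n = -13.6 * Z^2 / n^2
= -13.6 * 4^2 / 6^2
= -13.6 * 16 / 36
= -6.0444 eV

-6.0444


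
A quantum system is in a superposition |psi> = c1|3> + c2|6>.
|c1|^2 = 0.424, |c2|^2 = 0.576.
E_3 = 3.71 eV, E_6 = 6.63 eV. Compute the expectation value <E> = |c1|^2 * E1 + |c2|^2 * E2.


<E> = |c1|^2 * E1 + |c2|^2 * E2
= 0.424 * 3.71 + 0.576 * 6.63
= 1.573 + 3.8189
= 5.3919 eV

5.3919


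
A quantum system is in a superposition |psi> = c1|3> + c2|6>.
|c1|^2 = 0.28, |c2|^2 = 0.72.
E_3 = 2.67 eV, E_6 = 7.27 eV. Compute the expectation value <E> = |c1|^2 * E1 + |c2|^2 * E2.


<E> = |c1|^2 * E1 + |c2|^2 * E2
= 0.28 * 2.67 + 0.72 * 7.27
= 0.7476 + 5.2344
= 5.982 eV

5.982


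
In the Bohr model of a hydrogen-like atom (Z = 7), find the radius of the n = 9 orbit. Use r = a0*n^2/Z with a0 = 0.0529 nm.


r = a0 * n^2 / Z
= 0.0529 * 9^2 / 7
= 0.0529 * 81 / 7
= 0.6121 nm

0.6121


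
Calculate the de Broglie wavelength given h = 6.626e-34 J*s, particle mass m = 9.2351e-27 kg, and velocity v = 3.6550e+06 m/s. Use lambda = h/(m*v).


lambda = h / (m * v)
= 6.626e-34 / (9.2351e-27 * 3.6550e+06)
= 6.626e-34 / 3.3754e-20
= 1.9630e-14 m

1.9630e-14


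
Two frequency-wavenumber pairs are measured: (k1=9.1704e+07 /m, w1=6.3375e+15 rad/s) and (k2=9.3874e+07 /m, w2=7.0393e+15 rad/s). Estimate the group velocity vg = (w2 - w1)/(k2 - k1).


vg = (w2 - w1) / (k2 - k1)
= (7.0393e+15 - 6.3375e+15) / (9.3874e+07 - 9.1704e+07)
= 7.0180e+14 / 2.1700e+06
= 3.2341e+08 m/s

3.2341e+08


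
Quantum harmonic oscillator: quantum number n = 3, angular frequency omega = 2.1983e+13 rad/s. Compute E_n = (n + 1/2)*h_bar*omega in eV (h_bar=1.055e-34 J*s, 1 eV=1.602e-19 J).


E = (n + 1/2) * h_bar * omega
= (3 + 0.5) * 1.055e-34 * 2.1983e+13
= 3.5 * 2.3192e-21
= 8.1172e-21 J
= 0.0507 eV

0.0507


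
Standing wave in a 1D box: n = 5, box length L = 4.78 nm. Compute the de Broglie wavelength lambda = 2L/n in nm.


lambda = 2L / n
= 2 * 4.78 / 5
= 9.56 / 5
= 1.912 nm

1.912


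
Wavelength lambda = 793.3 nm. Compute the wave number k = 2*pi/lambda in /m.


k = 2 * pi / lambda
= 6.2832 / (793.3e-9)
= 6.2832 / 7.9330e-07
= 7.9203e+06 /m

7.9203e+06


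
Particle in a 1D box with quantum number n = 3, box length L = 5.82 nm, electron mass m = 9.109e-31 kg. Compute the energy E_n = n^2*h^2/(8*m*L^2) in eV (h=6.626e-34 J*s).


E = n^2 * h^2 / (8 * m * L^2)
= 3^2 * (6.626e-34)^2 / (8 * 9.109e-31 * (5.82e-9)^2)
= 9 * 4.3904e-67 / (8 * 9.109e-31 * 3.3872e-17)
= 1.6008e-20 J
= 0.0999 eV

0.0999


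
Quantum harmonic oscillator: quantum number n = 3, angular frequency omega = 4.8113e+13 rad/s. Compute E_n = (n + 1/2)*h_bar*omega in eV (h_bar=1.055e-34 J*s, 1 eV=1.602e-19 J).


E = (n + 1/2) * h_bar * omega
= (3 + 0.5) * 1.055e-34 * 4.8113e+13
= 3.5 * 5.0759e-21
= 1.7766e-20 J
= 0.1109 eV

0.1109


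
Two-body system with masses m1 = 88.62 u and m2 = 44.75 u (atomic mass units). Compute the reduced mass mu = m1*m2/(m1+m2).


mu = m1 * m2 / (m1 + m2)
= 88.62 * 44.75 / (88.62 + 44.75)
= 3965.745 / 133.37
= 29.7349 u

29.7349


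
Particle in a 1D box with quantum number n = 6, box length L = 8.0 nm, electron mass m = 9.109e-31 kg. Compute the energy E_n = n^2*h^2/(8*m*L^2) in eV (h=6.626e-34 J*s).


E = n^2 * h^2 / (8 * m * L^2)
= 6^2 * (6.626e-34)^2 / (8 * 9.109e-31 * (8.0e-9)^2)
= 36 * 4.3904e-67 / (8 * 9.109e-31 * 6.4000e-17)
= 3.3889e-20 J
= 0.2115 eV

0.2115


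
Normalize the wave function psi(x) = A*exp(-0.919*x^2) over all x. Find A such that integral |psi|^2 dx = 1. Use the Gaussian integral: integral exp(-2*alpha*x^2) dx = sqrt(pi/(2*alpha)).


integral |psi|^2 dx = A^2 * sqrt(pi/(2*alpha)) = 1
A^2 = sqrt(2*alpha/pi)
= sqrt(2 * 0.919 / pi)
= 0.764888
A = sqrt(0.764888)
= 0.8746

0.8746


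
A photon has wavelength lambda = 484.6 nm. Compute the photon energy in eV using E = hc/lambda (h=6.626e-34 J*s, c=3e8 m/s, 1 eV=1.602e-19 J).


E = hc / lambda
= (6.626e-34)(3e8) / (484.6e-9)
= 1.9878e-25 / 4.8460e-07
= 4.1019e-19 J
Converting to eV: 4.1019e-19 / 1.602e-19
= 2.5605 eV

2.5605


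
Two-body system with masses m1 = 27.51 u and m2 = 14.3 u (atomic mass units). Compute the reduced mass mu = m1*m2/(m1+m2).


mu = m1 * m2 / (m1 + m2)
= 27.51 * 14.3 / (27.51 + 14.3)
= 393.393 / 41.81
= 9.4091 u

9.4091


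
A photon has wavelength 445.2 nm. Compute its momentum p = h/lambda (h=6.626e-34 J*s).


p = h / lambda
= 6.626e-34 / (445.2e-9)
= 6.626e-34 / 4.4520e-07
= 1.4883e-27 kg*m/s

1.4883e-27


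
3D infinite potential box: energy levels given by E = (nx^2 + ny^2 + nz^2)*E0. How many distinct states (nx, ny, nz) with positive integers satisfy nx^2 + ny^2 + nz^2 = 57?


Enumerate all (nx, ny, nz) with nx^2 + ny^2 + nz^2 = 57:
(2,2,7)
(2,7,2)
(4,4,5)
(4,5,4)
(5,4,4)
(7,2,2)
Total degeneracy = 6

6


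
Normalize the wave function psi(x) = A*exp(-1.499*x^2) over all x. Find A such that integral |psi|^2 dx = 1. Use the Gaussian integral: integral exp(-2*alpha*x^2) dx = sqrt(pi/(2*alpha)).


integral |psi|^2 dx = A^2 * sqrt(pi/(2*alpha)) = 1
A^2 = sqrt(2*alpha/pi)
= sqrt(2 * 1.499 / pi)
= 0.976879
A = sqrt(0.976879)
= 0.9884

0.9884


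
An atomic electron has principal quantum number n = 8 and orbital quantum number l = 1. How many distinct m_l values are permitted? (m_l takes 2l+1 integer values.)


m_l ranges from -l to +l in integer steps
So m_l goes from -1 to +1
Count = 2l + 1 = 2*1 + 1
= 3

3


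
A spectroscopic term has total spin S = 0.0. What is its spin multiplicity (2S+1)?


Spin multiplicity = 2S + 1
= 2 * 0.0 + 1
= 0.0 + 1
= 1

1


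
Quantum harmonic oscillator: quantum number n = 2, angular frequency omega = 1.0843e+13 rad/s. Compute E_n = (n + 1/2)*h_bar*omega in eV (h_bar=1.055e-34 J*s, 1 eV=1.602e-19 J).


E = (n + 1/2) * h_bar * omega
= (2 + 0.5) * 1.055e-34 * 1.0843e+13
= 2.5 * 1.1439e-21
= 2.8598e-21 J
= 0.0179 eV

0.0179


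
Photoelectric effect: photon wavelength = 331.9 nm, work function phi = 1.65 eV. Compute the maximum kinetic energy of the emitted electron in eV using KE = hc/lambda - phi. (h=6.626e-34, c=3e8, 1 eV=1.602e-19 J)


E_photon = hc / lambda
= (6.626e-34)(3e8) / (331.9e-9)
= 5.9892e-19 J
= 3.7385 eV
KE = E_photon - phi
= 3.7385 - 1.65
= 2.0885 eV

2.0885


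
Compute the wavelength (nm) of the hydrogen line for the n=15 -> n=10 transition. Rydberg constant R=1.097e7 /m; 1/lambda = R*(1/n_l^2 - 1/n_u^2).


1/lambda = R * (1/n_l^2 - 1/n_u^2)
= 1.097e7 * (1/10^2 - 1/15^2)
= 1.097e7 * (0.01 - 0.004444)
= 1.097e7 * 0.005556
= 6.0944e+04 /m
lambda = 1 / 6.0944e+04 = 16408.3865 nm

16408.3865


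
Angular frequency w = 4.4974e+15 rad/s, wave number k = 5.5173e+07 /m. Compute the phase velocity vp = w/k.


vp = w / k
= 4.4974e+15 / 5.5173e+07
= 8.1515e+07 m/s

8.1515e+07


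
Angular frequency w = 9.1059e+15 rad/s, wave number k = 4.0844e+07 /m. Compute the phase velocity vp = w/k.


vp = w / k
= 9.1059e+15 / 4.0844e+07
= 2.2294e+08 m/s

2.2294e+08


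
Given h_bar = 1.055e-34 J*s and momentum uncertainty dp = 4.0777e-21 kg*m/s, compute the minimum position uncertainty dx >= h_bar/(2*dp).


dx = h_bar / (2 * dp)
= 1.055e-34 / (2 * 4.0777e-21)
= 1.055e-34 / 8.1554e-21
= 1.2936e-14 m

1.2936e-14


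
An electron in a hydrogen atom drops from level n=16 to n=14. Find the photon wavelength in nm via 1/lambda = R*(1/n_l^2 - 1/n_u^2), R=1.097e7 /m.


1/lambda = R * (1/n_l^2 - 1/n_u^2)
= 1.097e7 * (1/14^2 - 1/16^2)
= 1.097e7 * (0.005102 - 0.003906)
= 1.097e7 * 0.001196
= 1.3118e+04 /m
lambda = 1 / 1.3118e+04 = 76232.1483 nm

76232.1483


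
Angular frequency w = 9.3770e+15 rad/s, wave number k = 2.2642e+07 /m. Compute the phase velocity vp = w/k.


vp = w / k
= 9.3770e+15 / 2.2642e+07
= 4.1414e+08 m/s

4.1414e+08


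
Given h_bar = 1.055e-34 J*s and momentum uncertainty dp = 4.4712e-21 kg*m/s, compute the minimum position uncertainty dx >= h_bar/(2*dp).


dx = h_bar / (2 * dp)
= 1.055e-34 / (2 * 4.4712e-21)
= 1.055e-34 / 8.9424e-21
= 1.1798e-14 m

1.1798e-14


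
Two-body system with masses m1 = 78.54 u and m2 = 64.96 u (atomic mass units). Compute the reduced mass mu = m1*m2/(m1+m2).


mu = m1 * m2 / (m1 + m2)
= 78.54 * 64.96 / (78.54 + 64.96)
= 5101.9584 / 143.5
= 35.5537 u

35.5537


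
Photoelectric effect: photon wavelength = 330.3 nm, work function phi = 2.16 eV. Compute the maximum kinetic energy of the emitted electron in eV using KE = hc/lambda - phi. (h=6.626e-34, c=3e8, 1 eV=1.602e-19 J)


E_photon = hc / lambda
= (6.626e-34)(3e8) / (330.3e-9)
= 6.0182e-19 J
= 3.7567 eV
KE = E_photon - phi
= 3.7567 - 2.16
= 1.5967 eV

1.5967


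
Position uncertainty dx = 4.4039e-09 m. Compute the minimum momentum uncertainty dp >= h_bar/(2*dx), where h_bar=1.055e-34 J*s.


dp = h_bar / (2 * dx)
= 1.055e-34 / (2 * 4.4039e-09)
= 1.055e-34 / 8.8078e-09
= 1.1978e-26 kg*m/s

1.1978e-26


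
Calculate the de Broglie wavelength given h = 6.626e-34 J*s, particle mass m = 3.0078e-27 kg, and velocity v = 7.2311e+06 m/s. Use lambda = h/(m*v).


lambda = h / (m * v)
= 6.626e-34 / (3.0078e-27 * 7.2311e+06)
= 6.626e-34 / 2.1750e-20
= 3.0465e-14 m

3.0465e-14


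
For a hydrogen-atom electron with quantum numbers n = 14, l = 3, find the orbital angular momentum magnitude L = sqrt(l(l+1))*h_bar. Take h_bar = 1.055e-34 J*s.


L = sqrt(l*(l+1)) * h_bar
= sqrt(3 * 4) * 1.055e-34
= sqrt(12) * 1.055e-34
= 3.4641 * 1.055e-34
= 3.6546e-34 J*s

3.6546e-34


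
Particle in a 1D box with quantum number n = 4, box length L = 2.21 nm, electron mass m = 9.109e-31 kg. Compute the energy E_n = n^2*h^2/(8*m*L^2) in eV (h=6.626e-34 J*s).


E = n^2 * h^2 / (8 * m * L^2)
= 4^2 * (6.626e-34)^2 / (8 * 9.109e-31 * (2.21e-9)^2)
= 16 * 4.3904e-67 / (8 * 9.109e-31 * 4.8841e-18)
= 1.9737e-19 J
= 1.232 eV

1.232


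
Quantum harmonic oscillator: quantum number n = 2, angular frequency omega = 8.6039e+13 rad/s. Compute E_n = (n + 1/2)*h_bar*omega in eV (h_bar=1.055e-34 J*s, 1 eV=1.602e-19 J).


E = (n + 1/2) * h_bar * omega
= (2 + 0.5) * 1.055e-34 * 8.6039e+13
= 2.5 * 9.0771e-21
= 2.2693e-20 J
= 0.1417 eV

0.1417


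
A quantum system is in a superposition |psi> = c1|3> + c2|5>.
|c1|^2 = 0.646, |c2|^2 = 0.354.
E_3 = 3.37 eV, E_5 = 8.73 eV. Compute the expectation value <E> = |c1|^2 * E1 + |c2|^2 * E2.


<E> = |c1|^2 * E1 + |c2|^2 * E2
= 0.646 * 3.37 + 0.354 * 8.73
= 2.177 + 3.0904
= 5.2674 eV

5.2674


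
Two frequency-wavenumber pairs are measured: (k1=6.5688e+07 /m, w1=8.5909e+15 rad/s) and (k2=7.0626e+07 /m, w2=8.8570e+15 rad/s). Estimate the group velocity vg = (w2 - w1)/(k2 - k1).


vg = (w2 - w1) / (k2 - k1)
= (8.8570e+15 - 8.5909e+15) / (7.0626e+07 - 6.5688e+07)
= 2.6610e+14 / 4.9380e+06
= 5.3888e+07 m/s

5.3888e+07


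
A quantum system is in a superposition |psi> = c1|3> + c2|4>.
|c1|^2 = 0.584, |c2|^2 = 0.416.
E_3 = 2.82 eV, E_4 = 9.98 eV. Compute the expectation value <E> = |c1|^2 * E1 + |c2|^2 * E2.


<E> = |c1|^2 * E1 + |c2|^2 * E2
= 0.584 * 2.82 + 0.416 * 9.98
= 1.6469 + 4.1517
= 5.7986 eV

5.7986


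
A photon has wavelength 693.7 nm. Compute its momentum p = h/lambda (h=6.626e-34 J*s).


p = h / lambda
= 6.626e-34 / (693.7e-9)
= 6.626e-34 / 6.9370e-07
= 9.5517e-28 kg*m/s

9.5517e-28


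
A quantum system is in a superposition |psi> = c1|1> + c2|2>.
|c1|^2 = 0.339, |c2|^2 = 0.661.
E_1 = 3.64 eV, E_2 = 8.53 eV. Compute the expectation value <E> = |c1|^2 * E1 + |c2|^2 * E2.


<E> = |c1|^2 * E1 + |c2|^2 * E2
= 0.339 * 3.64 + 0.661 * 8.53
= 1.234 + 5.6383
= 6.8723 eV

6.8723


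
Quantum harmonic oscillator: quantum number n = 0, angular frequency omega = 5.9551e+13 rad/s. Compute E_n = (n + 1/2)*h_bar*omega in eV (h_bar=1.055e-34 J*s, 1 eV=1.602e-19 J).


E = (n + 1/2) * h_bar * omega
= (0 + 0.5) * 1.055e-34 * 5.9551e+13
= 0.5 * 6.2826e-21
= 3.1413e-21 J
= 0.0196 eV

0.0196


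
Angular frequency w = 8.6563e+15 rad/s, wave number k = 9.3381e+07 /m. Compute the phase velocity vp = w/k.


vp = w / k
= 8.6563e+15 / 9.3381e+07
= 9.2699e+07 m/s

9.2699e+07


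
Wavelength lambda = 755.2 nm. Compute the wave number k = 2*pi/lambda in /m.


k = 2 * pi / lambda
= 6.2832 / (755.2e-9)
= 6.2832 / 7.5520e-07
= 8.3199e+06 /m

8.3199e+06


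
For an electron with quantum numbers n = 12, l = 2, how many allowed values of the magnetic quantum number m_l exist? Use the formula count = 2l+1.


m_l ranges from -l to +l in integer steps
So m_l goes from -2 to +2
Count = 2l + 1 = 2*2 + 1
= 5

5


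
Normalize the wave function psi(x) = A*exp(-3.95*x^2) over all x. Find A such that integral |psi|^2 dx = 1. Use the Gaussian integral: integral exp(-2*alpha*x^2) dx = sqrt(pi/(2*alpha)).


integral |psi|^2 dx = A^2 * sqrt(pi/(2*alpha)) = 1
A^2 = sqrt(2*alpha/pi)
= sqrt(2 * 3.95 / pi)
= 1.585764
A = sqrt(1.585764)
= 1.2593

1.2593


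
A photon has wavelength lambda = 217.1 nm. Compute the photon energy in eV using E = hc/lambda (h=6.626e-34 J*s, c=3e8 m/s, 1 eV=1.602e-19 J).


E = hc / lambda
= (6.626e-34)(3e8) / (217.1e-9)
= 1.9878e-25 / 2.1710e-07
= 9.1561e-19 J
Converting to eV: 9.1561e-19 / 1.602e-19
= 5.7154 eV

5.7154


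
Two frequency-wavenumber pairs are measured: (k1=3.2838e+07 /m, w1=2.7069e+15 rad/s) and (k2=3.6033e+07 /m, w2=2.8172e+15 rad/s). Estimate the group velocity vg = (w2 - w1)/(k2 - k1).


vg = (w2 - w1) / (k2 - k1)
= (2.8172e+15 - 2.7069e+15) / (3.6033e+07 - 3.2838e+07)
= 1.1030e+14 / 3.1950e+06
= 3.4523e+07 m/s

3.4523e+07
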